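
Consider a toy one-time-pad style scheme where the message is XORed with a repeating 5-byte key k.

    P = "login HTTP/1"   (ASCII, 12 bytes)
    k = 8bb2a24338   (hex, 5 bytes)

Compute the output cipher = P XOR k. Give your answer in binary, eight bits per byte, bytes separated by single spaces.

The 5-byte key repeats, so the effective keystream is 8b b2 a2 43 38 8b b2 a2 43 38 8b b2.
byte 0: 108 xor 139 = 231
byte 1: 111 xor 178 = 221
byte 2: 103 xor 162 = 197
byte 3: 105 xor  67 =  42
byte 4: 110 xor  56 =  86
byte 5:  32 xor 139 = 171
byte 6:  72 xor 178 = 250
byte 7:  84 xor 162 = 246
byte 8:  84 xor  67 =  23
byte 9:  80 xor  56 = 104
byte 10:  47 xor 139 = 164
byte 11:  49 xor 178 = 131

11100111 11011101 11000101 00101010 01010110 10101011 11111010 11110110 00010111 01101000 10100100 10000011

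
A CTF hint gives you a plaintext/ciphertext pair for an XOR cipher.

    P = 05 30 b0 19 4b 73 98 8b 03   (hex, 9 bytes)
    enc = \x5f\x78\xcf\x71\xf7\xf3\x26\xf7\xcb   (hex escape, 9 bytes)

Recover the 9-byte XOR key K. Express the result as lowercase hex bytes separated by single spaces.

5a 48 7f 68 bc 80 be 7c c8

Since enc = P ⊕ K, XORing both sides with P gives K = P ⊕ enc.
05 xor 5f = 5a
30 xor 78 = 48
b0 xor cf = 7f
19 xor 71 = 68
4b xor f7 = bc
73 xor f3 = 80
98 xor 26 = be
8b xor f7 = 7c
03 xor cb = c8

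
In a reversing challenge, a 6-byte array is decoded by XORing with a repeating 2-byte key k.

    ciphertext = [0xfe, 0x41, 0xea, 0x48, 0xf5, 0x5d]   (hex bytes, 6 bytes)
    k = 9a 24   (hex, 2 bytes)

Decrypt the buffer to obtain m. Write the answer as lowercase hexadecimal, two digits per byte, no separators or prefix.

The 2-byte key repeats, so the effective keystream is 9a 24 9a 24 9a 24.
byte 0: fe ⊕ 9a = 64
byte 1: 41 ⊕ 24 = 65
byte 2: ea ⊕ 9a = 70
byte 3: 48 ⊕ 24 = 6c
byte 4: f5 ⊕ 9a = 6f
byte 5: 5d ⊕ 24 = 79

6465706c6f79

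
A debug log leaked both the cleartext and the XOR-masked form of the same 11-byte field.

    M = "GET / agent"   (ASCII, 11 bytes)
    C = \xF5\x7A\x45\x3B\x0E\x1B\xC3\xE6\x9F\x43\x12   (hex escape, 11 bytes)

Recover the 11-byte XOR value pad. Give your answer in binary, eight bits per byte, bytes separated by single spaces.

10110010 00111111 00010001 00011011 00100001 00111011 10100010 10000001 11111010 00101101 01100110

Since C = M ⊕ pad, XORing both sides with M gives pad = M ⊕ C.
byte 0: 01000111 ⊕ 11110101 = 10110010
byte 1: 01000101 ⊕ 01111010 = 00111111
byte 2: 01010100 ⊕ 01000101 = 00010001
byte 3: 00100000 ⊕ 00111011 = 00011011
byte 4: 00101111 ⊕ 00001110 = 00100001
byte 5: 00100000 ⊕ 00011011 = 00111011
byte 6: 01100001 ⊕ 11000011 = 10100010
byte 7: 01100111 ⊕ 11100110 = 10000001
byte 8: 01100101 ⊕ 10011111 = 11111010
byte 9: 01101110 ⊕ 01000011 = 00101101
byte 10: 01110100 ⊕ 00010010 = 01100110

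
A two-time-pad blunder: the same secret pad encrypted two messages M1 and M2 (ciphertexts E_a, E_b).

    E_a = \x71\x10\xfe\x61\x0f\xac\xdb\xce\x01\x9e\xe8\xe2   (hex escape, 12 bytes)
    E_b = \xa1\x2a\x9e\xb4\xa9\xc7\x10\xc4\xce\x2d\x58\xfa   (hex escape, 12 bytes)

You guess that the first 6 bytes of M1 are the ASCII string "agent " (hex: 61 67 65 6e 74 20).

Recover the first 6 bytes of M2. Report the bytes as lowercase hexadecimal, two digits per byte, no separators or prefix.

b15d05bbd24b

First, E_a ⊕ E_b = (M1 ⊕ K) ⊕ (M2 ⊕ K) = M1 ⊕ M2, so the key drops out. Then M2 = (M1 ⊕ M2) ⊕ M1 over the first 6 bytes.
byte 0: (71 ⊕ a1) ⊕ 61 = d0 ⊕ 61 = b1
byte 1: (10 ⊕ 2a) ⊕ 67 = 3a ⊕ 67 = 5d
byte 2: (fe ⊕ 9e) ⊕ 65 = 60 ⊕ 65 = 05
byte 3: (61 ⊕ b4) ⊕ 6e = d5 ⊕ 6e = bb
byte 4: (0f ⊕ a9) ⊕ 74 = a6 ⊕ 74 = d2
byte 5: (ac ⊕ c7) ⊕ 20 = 6b ⊕ 20 = 4b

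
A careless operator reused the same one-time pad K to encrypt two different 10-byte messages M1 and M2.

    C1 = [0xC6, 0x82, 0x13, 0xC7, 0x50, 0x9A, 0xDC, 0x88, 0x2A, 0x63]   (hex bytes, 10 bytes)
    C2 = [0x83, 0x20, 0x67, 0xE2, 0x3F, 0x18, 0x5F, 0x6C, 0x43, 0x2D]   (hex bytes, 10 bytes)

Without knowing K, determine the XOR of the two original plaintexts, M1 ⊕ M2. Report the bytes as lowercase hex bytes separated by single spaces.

C1 ⊕ C2 = (M1 ⊕ K) ⊕ (M2 ⊕ K) = M1 ⊕ M2 — the shared key cancels under XOR.
byte 0: 11000110 ⊕ 10000011 = 01000101
byte 1: 10000010 ⊕ 00100000 = 10100010
byte 2: 00010011 ⊕ 01100111 = 01110100
byte 3: 11000111 ⊕ 11100010 = 00100101
byte 4: 01010000 ⊕ 00111111 = 01101111
byte 5: 10011010 ⊕ 00011000 = 10000010
byte 6: 11011100 ⊕ 01011111 = 10000011
byte 7: 10001000 ⊕ 01101100 = 11100100
byte 8: 00101010 ⊕ 01000011 = 01101001
byte 9: 01100011 ⊕ 00101101 = 01001110

45 a2 74 25 6f 82 83 e4 69 4e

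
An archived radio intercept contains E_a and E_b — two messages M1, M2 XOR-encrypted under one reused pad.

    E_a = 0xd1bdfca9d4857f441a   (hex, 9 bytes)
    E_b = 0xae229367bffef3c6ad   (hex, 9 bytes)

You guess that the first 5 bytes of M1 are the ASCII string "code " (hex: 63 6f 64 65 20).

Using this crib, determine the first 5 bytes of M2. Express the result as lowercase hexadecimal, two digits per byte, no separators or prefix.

1cf00bab4b

First, E_a ⊕ E_b = (M1 ⊕ K) ⊕ (M2 ⊕ K) = M1 ⊕ M2, so the key drops out. Then M2 = (M1 ⊕ M2) ⊕ M1 over the first 5 bytes.
byte 0: (d1 XOR ae) XOR 63 = 7f XOR 63 = 1c
byte 1: (bd XOR 22) XOR 6f = 9f XOR 6f = f0
byte 2: (fc XOR 93) XOR 64 = 6f XOR 64 = 0b
byte 3: (a9 XOR 67) XOR 65 = ce XOR 65 = ab
byte 4: (d4 XOR bf) XOR 20 = 6b XOR 20 = 4b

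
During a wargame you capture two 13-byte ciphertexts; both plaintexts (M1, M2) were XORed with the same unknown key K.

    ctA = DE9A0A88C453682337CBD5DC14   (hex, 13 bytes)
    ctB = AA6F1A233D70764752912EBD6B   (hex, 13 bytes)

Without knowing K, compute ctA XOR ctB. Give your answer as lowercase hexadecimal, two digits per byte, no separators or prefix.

74f510abf9231e64655afb617f

ctA ⊕ ctB = (M1 ⊕ K) ⊕ (M2 ⊕ K) = M1 ⊕ M2 — the shared key cancels under XOR.
de ^ aa = 74
9a ^ 6f = f5
0a ^ 1a = 10
88 ^ 23 = ab
c4 ^ 3d = f9
53 ^ 70 = 23
68 ^ 76 = 1e
23 ^ 47 = 64
37 ^ 52 = 65
cb ^ 91 = 5a
d5 ^ 2e = fb
dc ^ bd = 61
14 ^ 6b = 7f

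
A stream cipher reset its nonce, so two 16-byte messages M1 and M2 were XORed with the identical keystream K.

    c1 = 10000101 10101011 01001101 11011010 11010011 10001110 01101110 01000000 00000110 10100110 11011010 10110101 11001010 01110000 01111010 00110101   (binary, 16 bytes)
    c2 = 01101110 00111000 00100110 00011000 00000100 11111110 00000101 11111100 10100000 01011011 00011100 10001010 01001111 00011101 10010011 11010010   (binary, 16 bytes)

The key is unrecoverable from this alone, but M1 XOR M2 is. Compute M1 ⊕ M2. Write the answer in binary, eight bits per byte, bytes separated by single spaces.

c1 ⊕ c2 = (M1 ⊕ K) ⊕ (M2 ⊕ K) = M1 ⊕ M2 — the shared key cancels under XOR.
byte 0: 85 XOR 6e = eb
byte 1: ab XOR 38 = 93
byte 2: 4d XOR 26 = 6b
byte 3: da XOR 18 = c2
byte 4: d3 XOR 04 = d7
byte 5: 8e XOR fe = 70
byte 6: 6e XOR 05 = 6b
byte 7: 40 XOR fc = bc
byte 8: 06 XOR a0 = a6
byte 9: a6 XOR 5b = fd
byte 10: da XOR 1c = c6
byte 11: b5 XOR 8a = 3f
byte 12: ca XOR 4f = 85
byte 13: 70 XOR 1d = 6d
byte 14: 7a XOR 93 = e9
byte 15: 35 XOR d2 = e7

11101011 10010011 01101011 11000010 11010111 01110000 01101011 10111100 10100110 11111101 11000110 00111111 10000101 01101101 11101001 11100111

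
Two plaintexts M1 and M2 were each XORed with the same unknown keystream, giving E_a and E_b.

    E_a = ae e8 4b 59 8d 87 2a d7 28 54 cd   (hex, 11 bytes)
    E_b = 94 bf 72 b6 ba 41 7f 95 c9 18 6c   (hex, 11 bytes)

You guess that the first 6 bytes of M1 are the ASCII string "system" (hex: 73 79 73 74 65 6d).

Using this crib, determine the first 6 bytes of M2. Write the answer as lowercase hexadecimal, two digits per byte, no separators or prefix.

First, E_a ⊕ E_b = (M1 ⊕ K) ⊕ (M2 ⊕ K) = M1 ⊕ M2, so the key drops out. Then M2 = (M1 ⊕ M2) ⊕ M1 over the first 6 bytes.
byte 0: (ae xor 94) xor 73 = 3a xor 73 = 49
byte 1: (e8 xor bf) xor 79 = 57 xor 79 = 2e
byte 2: (4b xor 72) xor 73 = 39 xor 73 = 4a
byte 3: (59 xor b6) xor 74 = ef xor 74 = 9b
byte 4: (8d xor ba) xor 65 = 37 xor 65 = 52
byte 5: (87 xor 41) xor 6d = c6 xor 6d = ab

492e4a9b52ab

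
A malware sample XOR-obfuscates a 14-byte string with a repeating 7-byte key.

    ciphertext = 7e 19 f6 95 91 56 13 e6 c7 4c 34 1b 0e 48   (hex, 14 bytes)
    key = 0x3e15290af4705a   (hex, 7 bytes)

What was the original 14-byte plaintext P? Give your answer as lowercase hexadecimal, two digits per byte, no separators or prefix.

The 7-byte key repeats, so the effective keystream is 3e 15 29 0a f4 70 5a 3e 15 29 0a f4 70 5a.
byte 0: 01111110 ⊕ 00111110 = 01000000
byte 1: 00011001 ⊕ 00010101 = 00001100
byte 2: 11110110 ⊕ 00101001 = 11011111
byte 3: 10010101 ⊕ 00001010 = 10011111
byte 4: 10010001 ⊕ 11110100 = 01100101
byte 5: 01010110 ⊕ 01110000 = 00100110
byte 6: 00010011 ⊕ 01011010 = 01001001
byte 7: 11100110 ⊕ 00111110 = 11011000
byte 8: 11000111 ⊕ 00010101 = 11010010
byte 9: 01001100 ⊕ 00101001 = 01100101
byte 10: 00110100 ⊕ 00001010 = 00111110
byte 11: 00011011 ⊕ 11110100 = 11101111
byte 12: 00001110 ⊕ 01110000 = 01111110
byte 13: 01001000 ⊕ 01011010 = 00010010

400cdf9f652649d8d2653eef7e12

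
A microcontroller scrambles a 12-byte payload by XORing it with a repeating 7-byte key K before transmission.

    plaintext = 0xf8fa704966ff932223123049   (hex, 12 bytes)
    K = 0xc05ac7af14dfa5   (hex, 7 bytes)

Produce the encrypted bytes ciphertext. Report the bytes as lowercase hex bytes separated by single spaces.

38 a0 b7 e6 72 20 36 e2 79 d5 9f 5d

The 7-byte key repeats, so the effective keystream is c0 5a c7 af 14 df a5 c0 5a c7 af 14.
byte 0: 248 xor 192 =  56
byte 1: 250 xor  90 = 160
byte 2: 112 xor 199 = 183
byte 3:  73 xor 175 = 230
byte 4: 102 xor  20 = 114
byte 5: 255 xor 223 =  32
byte 6: 147 xor 165 =  54
byte 7:  34 xor 192 = 226
byte 8:  35 xor  90 = 121
byte 9:  18 xor 199 = 213
byte 10:  48 xor 175 = 159
byte 11:  73 xor  20 =  93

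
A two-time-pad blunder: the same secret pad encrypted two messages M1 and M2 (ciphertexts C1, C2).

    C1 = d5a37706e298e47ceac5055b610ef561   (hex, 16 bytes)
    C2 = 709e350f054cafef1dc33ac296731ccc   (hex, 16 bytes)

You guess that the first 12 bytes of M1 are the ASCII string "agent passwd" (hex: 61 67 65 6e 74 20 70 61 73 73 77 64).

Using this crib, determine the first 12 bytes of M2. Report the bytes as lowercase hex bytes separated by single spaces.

First, C1 ⊕ C2 = (M1 ⊕ K) ⊕ (M2 ⊕ K) = M1 ⊕ M2, so the key drops out. Then M2 = (M1 ⊕ M2) ⊕ M1 over the first 12 bytes.
byte 0: (d5 ⊕ 70) ⊕ 61 = a5 ⊕ 61 = c4
byte 1: (a3 ⊕ 9e) ⊕ 67 = 3d ⊕ 67 = 5a
byte 2: (77 ⊕ 35) ⊕ 65 = 42 ⊕ 65 = 27
byte 3: (06 ⊕ 0f) ⊕ 6e = 09 ⊕ 6e = 67
byte 4: (e2 ⊕ 05) ⊕ 74 = e7 ⊕ 74 = 93
byte 5: (98 ⊕ 4c) ⊕ 20 = d4 ⊕ 20 = f4
byte 6: (e4 ⊕ af) ⊕ 70 = 4b ⊕ 70 = 3b
byte 7: (7c ⊕ ef) ⊕ 61 = 93 ⊕ 61 = f2
byte 8: (ea ⊕ 1d) ⊕ 73 = f7 ⊕ 73 = 84
byte 9: (c5 ⊕ c3) ⊕ 73 = 06 ⊕ 73 = 75
byte 10: (05 ⊕ 3a) ⊕ 77 = 3f ⊕ 77 = 48
byte 11: (5b ⊕ c2) ⊕ 64 = 99 ⊕ 64 = fd

c4 5a 27 67 93 f4 3b f2 84 75 48 fd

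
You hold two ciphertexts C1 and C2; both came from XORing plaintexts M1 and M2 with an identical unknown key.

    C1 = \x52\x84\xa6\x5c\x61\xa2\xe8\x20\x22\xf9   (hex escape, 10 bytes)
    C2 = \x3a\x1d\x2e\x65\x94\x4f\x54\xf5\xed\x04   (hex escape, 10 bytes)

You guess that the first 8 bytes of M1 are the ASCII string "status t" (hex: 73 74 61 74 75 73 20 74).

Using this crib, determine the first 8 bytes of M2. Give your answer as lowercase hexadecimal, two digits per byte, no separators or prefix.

First, C1 ⊕ C2 = (M1 ⊕ K) ⊕ (M2 ⊕ K) = M1 ⊕ M2, so the key drops out. Then M2 = (M1 ⊕ M2) ⊕ M1 over the first 8 bytes.
byte 0: (52 ^ 3a) ^ 73 = 68 ^ 73 = 1b
byte 1: (84 ^ 1d) ^ 74 = 99 ^ 74 = ed
byte 2: (a6 ^ 2e) ^ 61 = 88 ^ 61 = e9
byte 3: (5c ^ 65) ^ 74 = 39 ^ 74 = 4d
byte 4: (61 ^ 94) ^ 75 = f5 ^ 75 = 80
byte 5: (a2 ^ 4f) ^ 73 = ed ^ 73 = 9e
byte 6: (e8 ^ 54) ^ 20 = bc ^ 20 = 9c
byte 7: (20 ^ f5) ^ 74 = d5 ^ 74 = a1

1bede94d809e9ca1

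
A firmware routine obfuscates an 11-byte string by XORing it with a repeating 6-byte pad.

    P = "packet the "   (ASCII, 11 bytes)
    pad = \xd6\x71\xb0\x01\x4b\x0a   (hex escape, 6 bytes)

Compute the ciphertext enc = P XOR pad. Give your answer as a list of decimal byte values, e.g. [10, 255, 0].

[166, 16, 211, 106, 46, 126, 246, 5, 216, 100, 107]

The 6-byte key repeats, so the effective keystream is d6 71 b0 01 4b 0a d6 71 b0 01 4b.
byte 0: 70 xor d6 = a6
byte 1: 61 xor 71 = 10
byte 2: 63 xor b0 = d3
byte 3: 6b xor 01 = 6a
byte 4: 65 xor 4b = 2e
byte 5: 74 xor 0a = 7e
byte 6: 20 xor d6 = f6
byte 7: 74 xor 71 = 05
byte 8: 68 xor b0 = d8
byte 9: 65 xor 01 = 64
byte 10: 20 xor 4b = 6b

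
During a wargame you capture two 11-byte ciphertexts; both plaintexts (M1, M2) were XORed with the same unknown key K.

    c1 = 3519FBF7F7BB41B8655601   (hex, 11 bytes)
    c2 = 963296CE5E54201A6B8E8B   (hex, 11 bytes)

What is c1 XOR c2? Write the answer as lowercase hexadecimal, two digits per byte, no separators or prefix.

c1 ⊕ c2 = (M1 ⊕ K) ⊕ (M2 ⊕ K) = M1 ⊕ M2 — the shared key cancels under XOR.
 53 ^ 150 = 163
 25 ^  50 =  43
251 ^ 150 = 109
247 ^ 206 =  57
247 ^  94 = 169
187 ^  84 = 239
 65 ^  32 =  97
184 ^  26 = 162
101 ^ 107 =  14
 86 ^ 142 = 216
  1 ^ 139 = 138

a32b6d39a9ef61a20ed88a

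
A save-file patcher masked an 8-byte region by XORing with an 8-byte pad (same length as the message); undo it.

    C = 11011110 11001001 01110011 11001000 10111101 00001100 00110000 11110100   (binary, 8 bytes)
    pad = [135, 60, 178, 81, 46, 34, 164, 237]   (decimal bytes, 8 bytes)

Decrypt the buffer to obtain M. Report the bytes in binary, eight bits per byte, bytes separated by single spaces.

XOR is its own inverse, so applying the key byte-wise gives the result directly.
de XOR 87 = 59
c9 XOR 3c = f5
73 XOR b2 = c1
c8 XOR 51 = 99
bd XOR 2e = 93
0c XOR 22 = 2e
30 XOR a4 = 94
f4 XOR ed = 19

01011001 11110101 11000001 10011001 10010011 00101110 10010100 00011001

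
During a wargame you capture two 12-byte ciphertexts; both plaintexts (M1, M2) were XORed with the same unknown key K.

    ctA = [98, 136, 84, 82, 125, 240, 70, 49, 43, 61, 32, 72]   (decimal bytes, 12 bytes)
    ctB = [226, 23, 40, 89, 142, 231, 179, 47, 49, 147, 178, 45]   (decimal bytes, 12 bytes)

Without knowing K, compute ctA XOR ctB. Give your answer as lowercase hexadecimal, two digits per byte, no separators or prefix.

ctA ⊕ ctB = (M1 ⊕ K) ⊕ (M2 ⊕ K) = M1 ⊕ M2 — the shared key cancels under XOR.
byte 0: 62 ⊕ e2 = 80
byte 1: 88 ⊕ 17 = 9f
byte 2: 54 ⊕ 28 = 7c
byte 3: 52 ⊕ 59 = 0b
byte 4: 7d ⊕ 8e = f3
byte 5: f0 ⊕ e7 = 17
byte 6: 46 ⊕ b3 = f5
byte 7: 31 ⊕ 2f = 1e
byte 8: 2b ⊕ 31 = 1a
byte 9: 3d ⊕ 93 = ae
byte 10: 20 ⊕ b2 = 92
byte 11: 48 ⊕ 2d = 65

809f7c0bf317f51e1aae9265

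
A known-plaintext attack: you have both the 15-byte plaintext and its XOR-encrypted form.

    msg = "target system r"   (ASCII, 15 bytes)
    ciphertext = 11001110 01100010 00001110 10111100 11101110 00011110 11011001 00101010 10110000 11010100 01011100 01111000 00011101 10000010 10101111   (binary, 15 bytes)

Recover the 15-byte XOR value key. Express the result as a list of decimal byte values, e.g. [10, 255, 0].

Since ciphertext = msg ⊕ key, XORing both sides with msg gives key = msg ⊕ ciphertext.
116 xor 206 = 186
 97 xor  98 =   3
114 xor  14 = 124
103 xor 188 = 219
101 xor 238 = 139
116 xor  30 = 106
 32 xor 217 = 249
115 xor  42 =  89
121 xor 176 = 201
115 xor 212 = 167
116 xor  92 =  40
101 xor 120 =  29
109 xor  29 = 112
 32 xor 130 = 162
114 xor 175 = 221

[186, 3, 124, 219, 139, 106, 249, 89, 201, 167, 40, 29, 112, 162, 221]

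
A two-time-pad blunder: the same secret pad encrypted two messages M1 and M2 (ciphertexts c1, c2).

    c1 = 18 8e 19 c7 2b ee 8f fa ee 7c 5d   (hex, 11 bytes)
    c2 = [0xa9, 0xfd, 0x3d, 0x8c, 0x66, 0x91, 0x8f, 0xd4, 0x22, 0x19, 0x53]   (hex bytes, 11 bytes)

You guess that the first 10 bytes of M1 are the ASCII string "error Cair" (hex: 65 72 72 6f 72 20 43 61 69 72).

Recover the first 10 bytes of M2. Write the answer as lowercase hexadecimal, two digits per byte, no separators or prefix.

First, c1 ⊕ c2 = (M1 ⊕ K) ⊕ (M2 ⊕ K) = M1 ⊕ M2, so the key drops out. Then M2 = (M1 ⊕ M2) ⊕ M1 over the first 10 bytes.
byte 0: (18 ^ a9) ^ 65 = b1 ^ 65 = d4
byte 1: (8e ^ fd) ^ 72 = 73 ^ 72 = 01
byte 2: (19 ^ 3d) ^ 72 = 24 ^ 72 = 56
byte 3: (c7 ^ 8c) ^ 6f = 4b ^ 6f = 24
byte 4: (2b ^ 66) ^ 72 = 4d ^ 72 = 3f
byte 5: (ee ^ 91) ^ 20 = 7f ^ 20 = 5f
byte 6: (8f ^ 8f) ^ 43 = 00 ^ 43 = 43
byte 7: (fa ^ d4) ^ 61 = 2e ^ 61 = 4f
byte 8: (ee ^ 22) ^ 69 = cc ^ 69 = a5
byte 9: (7c ^ 19) ^ 72 = 65 ^ 72 = 17

d40156243f5f434fa517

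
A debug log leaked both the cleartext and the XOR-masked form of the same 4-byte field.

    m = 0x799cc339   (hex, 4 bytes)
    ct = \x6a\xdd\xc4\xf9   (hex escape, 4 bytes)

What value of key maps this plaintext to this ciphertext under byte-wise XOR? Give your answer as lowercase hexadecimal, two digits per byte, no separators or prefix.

134107c0

Since ct = m ⊕ key, XORing both sides with m gives key = m ⊕ ct.
byte 0: 79 XOR 6a = 13
byte 1: 9c XOR dd = 41
byte 2: c3 XOR c4 = 07
byte 3: 39 XOR f9 = c0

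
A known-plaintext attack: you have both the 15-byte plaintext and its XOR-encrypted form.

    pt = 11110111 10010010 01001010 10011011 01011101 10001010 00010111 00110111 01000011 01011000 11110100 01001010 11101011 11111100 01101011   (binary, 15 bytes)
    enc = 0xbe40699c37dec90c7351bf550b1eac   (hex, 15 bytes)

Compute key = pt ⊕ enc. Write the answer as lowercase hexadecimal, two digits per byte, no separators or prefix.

Since enc = pt ⊕ key, XORing both sides with pt gives key = pt ⊕ enc.
f7 XOR be = 49
92 XOR 40 = d2
4a XOR 69 = 23
9b XOR 9c = 07
5d XOR 37 = 6a
8a XOR de = 54
17 XOR c9 = de
37 XOR 0c = 3b
43 XOR 73 = 30
58 XOR 51 = 09
f4 XOR bf = 4b
4a XOR 55 = 1f
eb XOR 0b = e0
fc XOR 1e = e2
6b XOR ac = c7

49d223076a54de3b30094b1fe0e2c7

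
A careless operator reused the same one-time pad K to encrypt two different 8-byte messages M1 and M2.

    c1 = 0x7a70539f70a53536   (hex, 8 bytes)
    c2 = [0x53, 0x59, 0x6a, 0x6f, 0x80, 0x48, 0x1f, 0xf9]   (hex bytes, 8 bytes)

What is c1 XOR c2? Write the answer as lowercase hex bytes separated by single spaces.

29 29 39 f0 f0 ed 2a cf

c1 ⊕ c2 = (M1 ⊕ K) ⊕ (M2 ⊕ K) = M1 ⊕ M2 — the shared key cancels under XOR.
7a ^ 53 = 29
70 ^ 59 = 29
53 ^ 6a = 39
9f ^ 6f = f0
70 ^ 80 = f0
a5 ^ 48 = ed
35 ^ 1f = 2a
36 ^ f9 = cf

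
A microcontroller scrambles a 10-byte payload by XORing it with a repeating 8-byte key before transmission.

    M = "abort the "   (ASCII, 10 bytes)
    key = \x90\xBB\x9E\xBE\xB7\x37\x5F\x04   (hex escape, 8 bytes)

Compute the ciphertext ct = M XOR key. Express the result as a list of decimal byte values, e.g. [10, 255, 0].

The 8-byte key repeats, so the effective keystream is 90 bb 9e be b7 37 5f 04 90 bb.
byte 0: 01100001 xor 10010000 = 11110001
byte 1: 01100010 xor 10111011 = 11011001
byte 2: 01101111 xor 10011110 = 11110001
byte 3: 01110010 xor 10111110 = 11001100
byte 4: 01110100 xor 10110111 = 11000011
byte 5: 00100000 xor 00110111 = 00010111
byte 6: 01110100 xor 01011111 = 00101011
byte 7: 01101000 xor 00000100 = 01101100
byte 8: 01100101 xor 10010000 = 11110101
byte 9: 00100000 xor 10111011 = 10011011

[241, 217, 241, 204, 195, 23, 43, 108, 245, 155]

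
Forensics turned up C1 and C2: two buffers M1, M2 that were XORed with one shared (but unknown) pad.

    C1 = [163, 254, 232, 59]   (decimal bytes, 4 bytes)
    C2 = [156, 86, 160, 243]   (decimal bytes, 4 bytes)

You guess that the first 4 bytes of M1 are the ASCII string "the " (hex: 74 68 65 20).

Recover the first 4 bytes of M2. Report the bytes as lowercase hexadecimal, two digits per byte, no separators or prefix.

4bc02de8

First, C1 ⊕ C2 = (M1 ⊕ K) ⊕ (M2 ⊕ K) = M1 ⊕ M2, so the key drops out. Then M2 = (M1 ⊕ M2) ⊕ M1 over the first 4 bytes.
byte 0: (a3 XOR 9c) XOR 74 = 3f XOR 74 = 4b
byte 1: (fe XOR 56) XOR 68 = a8 XOR 68 = c0
byte 2: (e8 XOR a0) XOR 65 = 48 XOR 65 = 2d
byte 3: (3b XOR f3) XOR 20 = c8 XOR 20 = e8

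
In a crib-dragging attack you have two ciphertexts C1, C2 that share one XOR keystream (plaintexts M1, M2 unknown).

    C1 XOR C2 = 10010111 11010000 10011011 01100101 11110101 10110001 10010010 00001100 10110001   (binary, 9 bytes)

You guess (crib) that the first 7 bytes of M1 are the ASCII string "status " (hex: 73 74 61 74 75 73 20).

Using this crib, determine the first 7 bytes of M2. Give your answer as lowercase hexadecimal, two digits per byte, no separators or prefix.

Since C1 ⊕ C2 = M1 ⊕ M2, XORing with the guessed M1 bytes yields the corresponding M2 bytes: M2 = (C1 ⊕ C2) ⊕ M1.
byte 0: 151 ⊕ 115 = 228
byte 1: 208 ⊕ 116 = 164
byte 2: 155 ⊕  97 = 250
byte 3: 101 ⊕ 116 =  17
byte 4: 245 ⊕ 117 = 128
byte 5: 177 ⊕ 115 = 194
byte 6: 146 ⊕  32 = 178

e4a4fa1180c2b2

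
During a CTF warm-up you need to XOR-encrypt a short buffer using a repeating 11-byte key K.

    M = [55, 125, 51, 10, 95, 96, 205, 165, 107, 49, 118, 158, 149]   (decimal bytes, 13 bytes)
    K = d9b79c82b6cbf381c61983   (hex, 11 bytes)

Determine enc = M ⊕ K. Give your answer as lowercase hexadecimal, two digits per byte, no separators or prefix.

eecaaf88e9ab3e24ad28f54722

The 11-byte key repeats, so the effective keystream is d9 b7 9c 82 b6 cb f3 81 c6 19 83 d9 b7.
byte 0: 37 ⊕ d9 = ee
byte 1: 7d ⊕ b7 = ca
byte 2: 33 ⊕ 9c = af
byte 3: 0a ⊕ 82 = 88
byte 4: 5f ⊕ b6 = e9
byte 5: 60 ⊕ cb = ab
byte 6: cd ⊕ f3 = 3e
byte 7: a5 ⊕ 81 = 24
byte 8: 6b ⊕ c6 = ad
byte 9: 31 ⊕ 19 = 28
byte 10: 76 ⊕ 83 = f5
byte 11: 9e ⊕ d9 = 47
byte 12: 95 ⊕ b7 = 22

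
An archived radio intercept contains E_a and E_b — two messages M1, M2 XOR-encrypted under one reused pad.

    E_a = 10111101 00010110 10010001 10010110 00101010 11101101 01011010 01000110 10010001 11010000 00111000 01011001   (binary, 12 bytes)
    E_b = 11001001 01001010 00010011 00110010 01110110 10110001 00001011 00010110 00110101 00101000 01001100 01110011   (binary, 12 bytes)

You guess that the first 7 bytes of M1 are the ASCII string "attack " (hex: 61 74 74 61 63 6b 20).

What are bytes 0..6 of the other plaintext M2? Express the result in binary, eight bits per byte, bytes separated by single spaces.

First, E_a ⊕ E_b = (M1 ⊕ K) ⊕ (M2 ⊕ K) = M1 ⊕ M2, so the key drops out. Then M2 = (M1 ⊕ M2) ⊕ M1 over the first 7 bytes.
byte 0: (bd ^ c9) ^ 61 = 74 ^ 61 = 15
byte 1: (16 ^ 4a) ^ 74 = 5c ^ 74 = 28
byte 2: (91 ^ 13) ^ 74 = 82 ^ 74 = f6
byte 3: (96 ^ 32) ^ 61 = a4 ^ 61 = c5
byte 4: (2a ^ 76) ^ 63 = 5c ^ 63 = 3f
byte 5: (ed ^ b1) ^ 6b = 5c ^ 6b = 37
byte 6: (5a ^ 0b) ^ 20 = 51 ^ 20 = 71

00010101 00101000 11110110 11000101 00111111 00110111 01110001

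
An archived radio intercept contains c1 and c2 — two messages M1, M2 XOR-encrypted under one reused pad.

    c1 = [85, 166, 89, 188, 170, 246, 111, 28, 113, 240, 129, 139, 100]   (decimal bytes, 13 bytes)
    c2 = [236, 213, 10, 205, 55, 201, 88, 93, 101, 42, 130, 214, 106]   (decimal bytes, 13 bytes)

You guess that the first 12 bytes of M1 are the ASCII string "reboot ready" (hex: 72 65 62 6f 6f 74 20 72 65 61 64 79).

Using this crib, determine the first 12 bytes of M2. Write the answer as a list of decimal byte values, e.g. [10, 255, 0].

[203, 22, 49, 30, 242, 75, 23, 51, 113, 187, 103, 36]

First, c1 ⊕ c2 = (M1 ⊕ K) ⊕ (M2 ⊕ K) = M1 ⊕ M2, so the key drops out. Then M2 = (M1 ⊕ M2) ⊕ M1 over the first 12 bytes.
byte 0: (55 XOR ec) XOR 72 = b9 XOR 72 = cb
byte 1: (a6 XOR d5) XOR 65 = 73 XOR 65 = 16
byte 2: (59 XOR 0a) XOR 62 = 53 XOR 62 = 31
byte 3: (bc XOR cd) XOR 6f = 71 XOR 6f = 1e
byte 4: (aa XOR 37) XOR 6f = 9d XOR 6f = f2
byte 5: (f6 XOR c9) XOR 74 = 3f XOR 74 = 4b
byte 6: (6f XOR 58) XOR 20 = 37 XOR 20 = 17
byte 7: (1c XOR 5d) XOR 72 = 41 XOR 72 = 33
byte 8: (71 XOR 65) XOR 65 = 14 XOR 65 = 71
byte 9: (f0 XOR 2a) XOR 61 = da XOR 61 = bb
byte 10: (81 XOR 82) XOR 64 = 03 XOR 64 = 67
byte 11: (8b XOR d6) XOR 79 = 5d XOR 79 = 24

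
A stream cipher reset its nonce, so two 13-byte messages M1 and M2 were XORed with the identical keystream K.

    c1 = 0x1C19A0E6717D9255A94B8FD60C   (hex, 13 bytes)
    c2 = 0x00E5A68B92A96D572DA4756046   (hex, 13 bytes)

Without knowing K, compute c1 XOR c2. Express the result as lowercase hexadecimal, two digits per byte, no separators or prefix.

1cfc066de3d4ff0284effab64a

c1 ⊕ c2 = (M1 ⊕ K) ⊕ (M2 ⊕ K) = M1 ⊕ M2 — the shared key cancels under XOR.
byte 0: 1c xor 00 = 1c
byte 1: 19 xor e5 = fc
byte 2: a0 xor a6 = 06
byte 3: e6 xor 8b = 6d
byte 4: 71 xor 92 = e3
byte 5: 7d xor a9 = d4
byte 6: 92 xor 6d = ff
byte 7: 55 xor 57 = 02
byte 8: a9 xor 2d = 84
byte 9: 4b xor a4 = ef
byte 10: 8f xor 75 = fa
byte 11: d6 xor 60 = b6
byte 12: 0c xor 46 = 4a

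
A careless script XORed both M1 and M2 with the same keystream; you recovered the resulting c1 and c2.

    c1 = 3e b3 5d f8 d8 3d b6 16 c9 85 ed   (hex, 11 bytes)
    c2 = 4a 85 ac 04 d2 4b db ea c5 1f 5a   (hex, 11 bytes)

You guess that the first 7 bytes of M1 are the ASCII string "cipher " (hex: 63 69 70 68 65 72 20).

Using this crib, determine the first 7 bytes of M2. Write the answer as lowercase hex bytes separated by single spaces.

17 5f 81 94 6f 04 4d

First, c1 ⊕ c2 = (M1 ⊕ K) ⊕ (M2 ⊕ K) = M1 ⊕ M2, so the key drops out. Then M2 = (M1 ⊕ M2) ⊕ M1 over the first 7 bytes.
byte 0: (3e XOR 4a) XOR 63 = 74 XOR 63 = 17
byte 1: (b3 XOR 85) XOR 69 = 36 XOR 69 = 5f
byte 2: (5d XOR ac) XOR 70 = f1 XOR 70 = 81
byte 3: (f8 XOR 04) XOR 68 = fc XOR 68 = 94
byte 4: (d8 XOR d2) XOR 65 = 0a XOR 65 = 6f
byte 5: (3d XOR 4b) XOR 72 = 76 XOR 72 = 04
byte 6: (b6 XOR db) XOR 20 = 6d XOR 20 = 4d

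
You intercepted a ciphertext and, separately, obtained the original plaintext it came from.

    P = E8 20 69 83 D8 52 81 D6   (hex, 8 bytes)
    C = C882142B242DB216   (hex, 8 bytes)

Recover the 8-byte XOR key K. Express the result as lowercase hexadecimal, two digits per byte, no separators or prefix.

20a27da8fc7f33c0

Since C = P ⊕ K, XORing both sides with P gives K = P ⊕ C.
11101000 xor 11001000 = 00100000
00100000 xor 10000010 = 10100010
01101001 xor 00010100 = 01111101
10000011 xor 00101011 = 10101000
11011000 xor 00100100 = 11111100
01010010 xor 00101101 = 01111111
10000001 xor 10110010 = 00110011
11010110 xor 00010110 = 11000000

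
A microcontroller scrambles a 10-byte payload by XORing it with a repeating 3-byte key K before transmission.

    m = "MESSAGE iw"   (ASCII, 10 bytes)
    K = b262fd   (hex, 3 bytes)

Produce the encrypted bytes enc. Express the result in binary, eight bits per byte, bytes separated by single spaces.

The 3-byte key repeats, so the effective keystream is b2 62 fd b2 62 fd b2 62 fd b2.
byte 0: 4d xor b2 = ff
byte 1: 45 xor 62 = 27
byte 2: 53 xor fd = ae
byte 3: 53 xor b2 = e1
byte 4: 41 xor 62 = 23
byte 5: 47 xor fd = ba
byte 6: 45 xor b2 = f7
byte 7: 20 xor 62 = 42
byte 8: 69 xor fd = 94
byte 9: 77 xor b2 = c5

11111111 00100111 10101110 11100001 00100011 10111010 11110111 01000010 10010100 11000101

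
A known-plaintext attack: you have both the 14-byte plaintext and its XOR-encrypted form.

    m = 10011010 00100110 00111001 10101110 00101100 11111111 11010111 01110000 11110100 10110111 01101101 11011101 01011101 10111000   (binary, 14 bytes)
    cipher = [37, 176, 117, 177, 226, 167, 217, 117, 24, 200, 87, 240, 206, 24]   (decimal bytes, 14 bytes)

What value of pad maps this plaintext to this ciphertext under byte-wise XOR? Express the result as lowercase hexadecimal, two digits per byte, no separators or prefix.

bf964c1fce580e05ec7f3a2d93a0

Since cipher = m ⊕ pad, XORing both sides with m gives pad = m ⊕ cipher.
9a xor 25 = bf
26 xor b0 = 96
39 xor 75 = 4c
ae xor b1 = 1f
2c xor e2 = ce
ff xor a7 = 58
d7 xor d9 = 0e
70 xor 75 = 05
f4 xor 18 = ec
b7 xor c8 = 7f
6d xor 57 = 3a
dd xor f0 = 2d
5d xor ce = 93
b8 xor 18 = a0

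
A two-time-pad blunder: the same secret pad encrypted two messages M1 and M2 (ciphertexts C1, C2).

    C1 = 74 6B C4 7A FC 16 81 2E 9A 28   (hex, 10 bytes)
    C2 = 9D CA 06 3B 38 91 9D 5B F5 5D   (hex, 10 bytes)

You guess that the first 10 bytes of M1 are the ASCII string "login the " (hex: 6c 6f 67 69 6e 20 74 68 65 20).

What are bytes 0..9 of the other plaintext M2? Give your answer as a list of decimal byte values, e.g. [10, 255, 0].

[133, 206, 165, 40, 170, 167, 104, 29, 10, 85]

First, C1 ⊕ C2 = (M1 ⊕ K) ⊕ (M2 ⊕ K) = M1 ⊕ M2, so the key drops out. Then M2 = (M1 ⊕ M2) ⊕ M1 over the first 10 bytes.
byte 0: (74 ^ 9d) ^ 6c = e9 ^ 6c = 85
byte 1: (6b ^ ca) ^ 6f = a1 ^ 6f = ce
byte 2: (c4 ^ 06) ^ 67 = c2 ^ 67 = a5
byte 3: (7a ^ 3b) ^ 69 = 41 ^ 69 = 28
byte 4: (fc ^ 38) ^ 6e = c4 ^ 6e = aa
byte 5: (16 ^ 91) ^ 20 = 87 ^ 20 = a7
byte 6: (81 ^ 9d) ^ 74 = 1c ^ 74 = 68
byte 7: (2e ^ 5b) ^ 68 = 75 ^ 68 = 1d
byte 8: (9a ^ f5) ^ 65 = 6f ^ 65 = 0a
byte 9: (28 ^ 5d) ^ 20 = 75 ^ 20 = 55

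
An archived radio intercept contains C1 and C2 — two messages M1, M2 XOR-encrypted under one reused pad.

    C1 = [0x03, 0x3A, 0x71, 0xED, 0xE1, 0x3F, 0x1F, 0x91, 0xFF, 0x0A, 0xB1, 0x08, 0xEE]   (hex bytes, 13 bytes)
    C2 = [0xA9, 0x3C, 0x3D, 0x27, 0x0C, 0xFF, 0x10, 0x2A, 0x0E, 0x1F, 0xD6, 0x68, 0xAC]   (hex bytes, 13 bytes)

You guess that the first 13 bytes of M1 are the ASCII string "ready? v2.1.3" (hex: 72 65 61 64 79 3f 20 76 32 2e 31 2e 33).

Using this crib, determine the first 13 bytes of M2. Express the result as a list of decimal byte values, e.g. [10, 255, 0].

[216, 99, 45, 174, 148, 255, 47, 205, 195, 59, 86, 78, 113]

First, C1 ⊕ C2 = (M1 ⊕ K) ⊕ (M2 ⊕ K) = M1 ⊕ M2, so the key drops out. Then M2 = (M1 ⊕ M2) ⊕ M1 over the first 13 bytes.
byte 0: (03 xor a9) xor 72 = aa xor 72 = d8
byte 1: (3a xor 3c) xor 65 = 06 xor 65 = 63
byte 2: (71 xor 3d) xor 61 = 4c xor 61 = 2d
byte 3: (ed xor 27) xor 64 = ca xor 64 = ae
byte 4: (e1 xor 0c) xor 79 = ed xor 79 = 94
byte 5: (3f xor ff) xor 3f = c0 xor 3f = ff
byte 6: (1f xor 10) xor 20 = 0f xor 20 = 2f
byte 7: (91 xor 2a) xor 76 = bb xor 76 = cd
byte 8: (ff xor 0e) xor 32 = f1 xor 32 = c3
byte 9: (0a xor 1f) xor 2e = 15 xor 2e = 3b
byte 10: (b1 xor d6) xor 31 = 67 xor 31 = 56
byte 11: (08 xor 68) xor 2e = 60 xor 2e = 4e
byte 12: (ee xor ac) xor 33 = 42 xor 33 = 71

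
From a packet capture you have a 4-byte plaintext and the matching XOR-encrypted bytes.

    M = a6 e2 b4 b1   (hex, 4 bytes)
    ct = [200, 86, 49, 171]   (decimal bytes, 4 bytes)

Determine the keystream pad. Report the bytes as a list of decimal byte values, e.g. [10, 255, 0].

[110, 180, 133, 26]

Since ct = M ⊕ pad, XORing both sides with M gives pad = M ⊕ ct.
a6 xor c8 = 6e
e2 xor 56 = b4
b4 xor 31 = 85
b1 xor ab = 1a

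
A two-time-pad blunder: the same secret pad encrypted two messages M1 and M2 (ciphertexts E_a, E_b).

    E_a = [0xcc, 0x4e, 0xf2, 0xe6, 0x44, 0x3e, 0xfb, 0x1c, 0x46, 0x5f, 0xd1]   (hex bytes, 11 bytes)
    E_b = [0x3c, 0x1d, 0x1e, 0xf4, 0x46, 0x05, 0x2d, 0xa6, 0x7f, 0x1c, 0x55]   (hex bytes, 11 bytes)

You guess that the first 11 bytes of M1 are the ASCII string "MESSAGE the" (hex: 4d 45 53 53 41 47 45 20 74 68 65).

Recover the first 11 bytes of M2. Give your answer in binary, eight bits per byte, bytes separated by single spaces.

First, E_a ⊕ E_b = (M1 ⊕ K) ⊕ (M2 ⊕ K) = M1 ⊕ M2, so the key drops out. Then M2 = (M1 ⊕ M2) ⊕ M1 over the first 11 bytes.
byte 0: (cc ^ 3c) ^ 4d = f0 ^ 4d = bd
byte 1: (4e ^ 1d) ^ 45 = 53 ^ 45 = 16
byte 2: (f2 ^ 1e) ^ 53 = ec ^ 53 = bf
byte 3: (e6 ^ f4) ^ 53 = 12 ^ 53 = 41
byte 4: (44 ^ 46) ^ 41 = 02 ^ 41 = 43
byte 5: (3e ^ 05) ^ 47 = 3b ^ 47 = 7c
byte 6: (fb ^ 2d) ^ 45 = d6 ^ 45 = 93
byte 7: (1c ^ a6) ^ 20 = ba ^ 20 = 9a
byte 8: (46 ^ 7f) ^ 74 = 39 ^ 74 = 4d
byte 9: (5f ^ 1c) ^ 68 = 43 ^ 68 = 2b
byte 10: (d1 ^ 55) ^ 65 = 84 ^ 65 = e1

10111101 00010110 10111111 01000001 01000011 01111100 10010011 10011010 01001101 00101011 11100001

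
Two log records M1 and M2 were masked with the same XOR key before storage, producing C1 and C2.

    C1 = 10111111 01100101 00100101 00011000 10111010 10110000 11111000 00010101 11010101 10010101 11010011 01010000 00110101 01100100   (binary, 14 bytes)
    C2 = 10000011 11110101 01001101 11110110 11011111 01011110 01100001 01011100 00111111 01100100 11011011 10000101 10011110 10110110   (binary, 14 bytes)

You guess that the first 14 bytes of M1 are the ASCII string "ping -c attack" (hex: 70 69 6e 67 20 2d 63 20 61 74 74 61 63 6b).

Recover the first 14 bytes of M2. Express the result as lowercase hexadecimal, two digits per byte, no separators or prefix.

First, C1 ⊕ C2 = (M1 ⊕ K) ⊕ (M2 ⊕ K) = M1 ⊕ M2, so the key drops out. Then M2 = (M1 ⊕ M2) ⊕ M1 over the first 14 bytes.
byte 0: (bf ^ 83) ^ 70 = 3c ^ 70 = 4c
byte 1: (65 ^ f5) ^ 69 = 90 ^ 69 = f9
byte 2: (25 ^ 4d) ^ 6e = 68 ^ 6e = 06
byte 3: (18 ^ f6) ^ 67 = ee ^ 67 = 89
byte 4: (ba ^ df) ^ 20 = 65 ^ 20 = 45
byte 5: (b0 ^ 5e) ^ 2d = ee ^ 2d = c3
byte 6: (f8 ^ 61) ^ 63 = 99 ^ 63 = fa
byte 7: (15 ^ 5c) ^ 20 = 49 ^ 20 = 69
byte 8: (d5 ^ 3f) ^ 61 = ea ^ 61 = 8b
byte 9: (95 ^ 64) ^ 74 = f1 ^ 74 = 85
byte 10: (d3 ^ db) ^ 74 = 08 ^ 74 = 7c
byte 11: (50 ^ 85) ^ 61 = d5 ^ 61 = b4
byte 12: (35 ^ 9e) ^ 63 = ab ^ 63 = c8
byte 13: (64 ^ b6) ^ 6b = d2 ^ 6b = b9

4cf9068945c3fa698b857cb4c8b9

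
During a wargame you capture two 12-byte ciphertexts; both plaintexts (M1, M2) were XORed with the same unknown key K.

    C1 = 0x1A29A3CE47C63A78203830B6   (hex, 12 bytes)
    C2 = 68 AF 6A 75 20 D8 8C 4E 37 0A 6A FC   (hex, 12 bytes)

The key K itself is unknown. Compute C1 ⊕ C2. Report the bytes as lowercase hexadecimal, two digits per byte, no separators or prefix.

7286c9bb671eb63617325a4a

C1 ⊕ C2 = (M1 ⊕ K) ⊕ (M2 ⊕ K) = M1 ⊕ M2 — the shared key cancels under XOR.
byte 0: 1a XOR 68 = 72
byte 1: 29 XOR af = 86
byte 2: a3 XOR 6a = c9
byte 3: ce XOR 75 = bb
byte 4: 47 XOR 20 = 67
byte 5: c6 XOR d8 = 1e
byte 6: 3a XOR 8c = b6
byte 7: 78 XOR 4e = 36
byte 8: 20 XOR 37 = 17
byte 9: 38 XOR 0a = 32
byte 10: 30 XOR 6a = 5a
byte 11: b6 XOR fc = 4a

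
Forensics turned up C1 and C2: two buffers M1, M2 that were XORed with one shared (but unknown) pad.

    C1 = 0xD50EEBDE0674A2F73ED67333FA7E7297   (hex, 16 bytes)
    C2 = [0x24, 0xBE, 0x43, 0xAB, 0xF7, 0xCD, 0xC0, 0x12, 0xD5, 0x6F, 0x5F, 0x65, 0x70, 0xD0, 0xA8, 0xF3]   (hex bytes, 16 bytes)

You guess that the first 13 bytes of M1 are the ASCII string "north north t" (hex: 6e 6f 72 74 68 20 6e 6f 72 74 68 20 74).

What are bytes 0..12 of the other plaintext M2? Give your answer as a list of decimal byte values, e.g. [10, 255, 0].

First, C1 ⊕ C2 = (M1 ⊕ K) ⊕ (M2 ⊕ K) = M1 ⊕ M2, so the key drops out. Then M2 = (M1 ⊕ M2) ⊕ M1 over the first 13 bytes.
byte 0: (d5 xor 24) xor 6e = f1 xor 6e = 9f
byte 1: (0e xor be) xor 6f = b0 xor 6f = df
byte 2: (eb xor 43) xor 72 = a8 xor 72 = da
byte 3: (de xor ab) xor 74 = 75 xor 74 = 01
byte 4: (06 xor f7) xor 68 = f1 xor 68 = 99
byte 5: (74 xor cd) xor 20 = b9 xor 20 = 99
byte 6: (a2 xor c0) xor 6e = 62 xor 6e = 0c
byte 7: (f7 xor 12) xor 6f = e5 xor 6f = 8a
byte 8: (3e xor d5) xor 72 = eb xor 72 = 99
byte 9: (d6 xor 6f) xor 74 = b9 xor 74 = cd
byte 10: (73 xor 5f) xor 68 = 2c xor 68 = 44
byte 11: (33 xor 65) xor 20 = 56 xor 20 = 76
byte 12: (fa xor 70) xor 74 = 8a xor 74 = fe

[159, 223, 218, 1, 153, 153, 12, 138, 153, 205, 68, 118, 254]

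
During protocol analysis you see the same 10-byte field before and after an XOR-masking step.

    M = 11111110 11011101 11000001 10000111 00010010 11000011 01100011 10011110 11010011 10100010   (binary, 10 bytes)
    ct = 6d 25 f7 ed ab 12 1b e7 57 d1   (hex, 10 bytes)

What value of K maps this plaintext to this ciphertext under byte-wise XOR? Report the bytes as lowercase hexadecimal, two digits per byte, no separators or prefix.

Since ct = M ⊕ K, XORing both sides with M gives K = M ⊕ ct.
fe ⊕ 6d = 93
dd ⊕ 25 = f8
c1 ⊕ f7 = 36
87 ⊕ ed = 6a
12 ⊕ ab = b9
c3 ⊕ 12 = d1
63 ⊕ 1b = 78
9e ⊕ e7 = 79
d3 ⊕ 57 = 84
a2 ⊕ d1 = 73

93f8366ab9d178798473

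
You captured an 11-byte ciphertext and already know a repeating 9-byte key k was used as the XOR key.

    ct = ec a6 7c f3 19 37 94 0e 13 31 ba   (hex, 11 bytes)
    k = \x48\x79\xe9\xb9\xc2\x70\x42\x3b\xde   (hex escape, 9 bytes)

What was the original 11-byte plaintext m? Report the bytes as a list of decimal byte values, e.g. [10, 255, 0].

The 9-byte key repeats, so the effective keystream is 48 79 e9 b9 c2 70 42 3b de 48 79.
byte 0: 236 XOR  72 = 164
byte 1: 166 XOR 121 = 223
byte 2: 124 XOR 233 = 149
byte 3: 243 XOR 185 =  74
byte 4:  25 XOR 194 = 219
byte 5:  55 XOR 112 =  71
byte 6: 148 XOR  66 = 214
byte 7:  14 XOR  59 =  53
byte 8:  19 XOR 222 = 205
byte 9:  49 XOR  72 = 121
byte 10: 186 XOR 121 = 195

[164, 223, 149, 74, 219, 71, 214, 53, 205, 121, 195]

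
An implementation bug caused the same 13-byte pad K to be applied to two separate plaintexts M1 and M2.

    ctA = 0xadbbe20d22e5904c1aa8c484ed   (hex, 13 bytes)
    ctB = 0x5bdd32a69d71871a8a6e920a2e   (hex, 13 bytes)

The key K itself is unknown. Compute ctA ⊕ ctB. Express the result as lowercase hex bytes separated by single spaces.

f6 66 d0 ab bf 94 17 56 90 c6 56 8e c3

ctA ⊕ ctB = (M1 ⊕ K) ⊕ (M2 ⊕ K) = M1 ⊕ M2 — the shared key cancels under XOR.
ad ^ 5b = f6
bb ^ dd = 66
e2 ^ 32 = d0
0d ^ a6 = ab
22 ^ 9d = bf
e5 ^ 71 = 94
90 ^ 87 = 17
4c ^ 1a = 56
1a ^ 8a = 90
a8 ^ 6e = c6
c4 ^ 92 = 56
84 ^ 0a = 8e
ed ^ 2e = c3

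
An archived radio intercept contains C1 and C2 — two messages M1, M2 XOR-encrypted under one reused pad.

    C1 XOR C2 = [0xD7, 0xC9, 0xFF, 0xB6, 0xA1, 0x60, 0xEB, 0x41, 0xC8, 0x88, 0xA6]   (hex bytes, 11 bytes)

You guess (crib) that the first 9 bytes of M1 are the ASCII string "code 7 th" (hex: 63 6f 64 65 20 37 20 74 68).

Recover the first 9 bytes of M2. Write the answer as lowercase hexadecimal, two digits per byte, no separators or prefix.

b4a69bd38157cb35a0

Since C1 ⊕ C2 = M1 ⊕ M2, XORing with the guessed M1 bytes yields the corresponding M2 bytes: M2 = (C1 ⊕ C2) ⊕ M1.
11010111 ⊕ 01100011 = 10110100
11001001 ⊕ 01101111 = 10100110
11111111 ⊕ 01100100 = 10011011
10110110 ⊕ 01100101 = 11010011
10100001 ⊕ 00100000 = 10000001
01100000 ⊕ 00110111 = 01010111
11101011 ⊕ 00100000 = 11001011
01000001 ⊕ 01110100 = 00110101
11001000 ⊕ 01101000 = 10100000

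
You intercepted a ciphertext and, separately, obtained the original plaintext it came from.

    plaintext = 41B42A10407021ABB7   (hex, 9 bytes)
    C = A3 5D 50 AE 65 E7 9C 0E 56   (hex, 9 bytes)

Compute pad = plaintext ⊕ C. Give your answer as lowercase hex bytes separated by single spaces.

e2 e9 7a be 25 97 bd a5 e1

Since C = plaintext ⊕ pad, XORing both sides with plaintext gives pad = plaintext ⊕ C.
byte 0: 41 xor a3 = e2
byte 1: b4 xor 5d = e9
byte 2: 2a xor 50 = 7a
byte 3: 10 xor ae = be
byte 4: 40 xor 65 = 25
byte 5: 70 xor e7 = 97
byte 6: 21 xor 9c = bd
byte 7: ab xor 0e = a5
byte 8: b7 xor 56 = e1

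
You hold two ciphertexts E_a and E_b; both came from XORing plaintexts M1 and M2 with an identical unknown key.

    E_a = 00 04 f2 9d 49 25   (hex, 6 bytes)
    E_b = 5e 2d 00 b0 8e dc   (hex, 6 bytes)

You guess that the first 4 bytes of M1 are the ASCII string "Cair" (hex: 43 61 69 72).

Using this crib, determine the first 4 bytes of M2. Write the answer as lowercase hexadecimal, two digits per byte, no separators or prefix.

First, E_a ⊕ E_b = (M1 ⊕ K) ⊕ (M2 ⊕ K) = M1 ⊕ M2, so the key drops out. Then M2 = (M1 ⊕ M2) ⊕ M1 over the first 4 bytes.
byte 0: (00 ⊕ 5e) ⊕ 43 = 5e ⊕ 43 = 1d
byte 1: (04 ⊕ 2d) ⊕ 61 = 29 ⊕ 61 = 48
byte 2: (f2 ⊕ 00) ⊕ 69 = f2 ⊕ 69 = 9b
byte 3: (9d ⊕ b0) ⊕ 72 = 2d ⊕ 72 = 5f

1d489b5f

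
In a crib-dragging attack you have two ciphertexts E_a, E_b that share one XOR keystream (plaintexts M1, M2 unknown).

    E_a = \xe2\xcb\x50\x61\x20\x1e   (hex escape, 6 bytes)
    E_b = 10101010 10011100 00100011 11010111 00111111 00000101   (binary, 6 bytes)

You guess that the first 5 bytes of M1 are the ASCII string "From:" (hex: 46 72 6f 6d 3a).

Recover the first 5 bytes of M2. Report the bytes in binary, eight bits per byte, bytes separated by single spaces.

First, E_a ⊕ E_b = (M1 ⊕ K) ⊕ (M2 ⊕ K) = M1 ⊕ M2, so the key drops out. Then M2 = (M1 ⊕ M2) ⊕ M1 over the first 5 bytes.
byte 0: (e2 xor aa) xor 46 = 48 xor 46 = 0e
byte 1: (cb xor 9c) xor 72 = 57 xor 72 = 25
byte 2: (50 xor 23) xor 6f = 73 xor 6f = 1c
byte 3: (61 xor d7) xor 6d = b6 xor 6d = db
byte 4: (20 xor 3f) xor 3a = 1f xor 3a = 25

00001110 00100101 00011100 11011011 00100101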